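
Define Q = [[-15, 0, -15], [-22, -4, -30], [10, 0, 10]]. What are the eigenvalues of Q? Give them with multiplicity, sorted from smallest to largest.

Characteristic polynomial: p(μ) = μ^3 + 9μ^2 + 20μ = μ(μ + 4)(μ + 5).
Roots (with multiplicity): -5, -4, 0.

-5, -4, 0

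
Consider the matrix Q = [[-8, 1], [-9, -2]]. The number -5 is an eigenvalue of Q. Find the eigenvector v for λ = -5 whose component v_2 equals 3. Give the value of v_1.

1

Q + 5I = [[-3, 1], [-9, 3]].
Solving (Q + 5I)v = 0 gives the eigenspace spanned by (1, 3).
With v_2 = 3, v = (1, 3), so v_1 = 1.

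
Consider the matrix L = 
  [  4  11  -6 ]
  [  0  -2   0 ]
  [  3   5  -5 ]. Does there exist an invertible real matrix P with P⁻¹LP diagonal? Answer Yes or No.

Characteristic polynomial: p(λ) = λ^3 + 3λ^2 - 4 = (λ - 1)(λ + 2)^2.
λ = -2 has algebraic multiplicity 2; rank(L + 2I) = 2, so geometric multiplicity = 1.
Geometric multiplicity < algebraic multiplicity, so L is not diagonalizable.

No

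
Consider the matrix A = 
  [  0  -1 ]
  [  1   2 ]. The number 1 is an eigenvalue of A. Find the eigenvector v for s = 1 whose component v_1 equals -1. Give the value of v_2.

1

A − 1I = [[-1, -1], [1, 1]].
Solving (A − 1I)v = 0 gives the eigenspace spanned by (-1, 1).
With v_1 = -1, v = (-1, 1), so v_2 = 1.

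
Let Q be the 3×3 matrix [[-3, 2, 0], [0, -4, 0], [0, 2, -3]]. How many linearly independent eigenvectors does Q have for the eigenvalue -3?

Q + 3I = [[0, 2, 0], [0, -1, 0], [0, 2, 0]].
This matrix has rank 1, so its null space has dimension 3 − 1 = 2.

2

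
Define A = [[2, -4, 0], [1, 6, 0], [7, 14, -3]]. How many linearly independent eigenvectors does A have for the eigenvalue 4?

1

A − 4I = [[-2, -4, 0], [1, 2, 0], [7, 14, -7]].
This matrix has rank 2, so its null space has dimension 3 − 2 = 1.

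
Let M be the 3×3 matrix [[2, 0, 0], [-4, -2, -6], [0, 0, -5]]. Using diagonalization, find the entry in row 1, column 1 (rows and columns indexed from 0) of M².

Characteristic polynomial: μ^3 + 5μ^2 - 4μ - 20 = (μ - 2)(μ + 2)(μ + 5), so the eigenvalues are -5, -2, 2.
μ=-2: eigenvector (0, 1, 0).
μ=2: eigenvector (1, -1, 0).
μ=-5: eigenvector (0, 2, 1).
P = [[0, 1, 0], [1, -1, 2], [0, 0, 1]], D = diag(-2, 2, -5), P⁻¹ = [[1, 1, -2], [1, 0, 0], [0, 0, 1]].
M² = P·diag(4, 4, 25)·P⁻¹ = [[4, 0, 0], [0, 4, 42], [0, 0, 25]].
The requested entry is 4.

4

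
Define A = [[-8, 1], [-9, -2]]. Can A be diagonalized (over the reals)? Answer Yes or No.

No

Characteristic polynomial: p(μ) = μ^2 + 10μ + 25 = (μ + 5)^2.
μ = -5 has algebraic multiplicity 2; rank(A + 5I) = 1, so geometric multiplicity = 1.
Geometric multiplicity < algebraic multiplicity, so A is not diagonalizable.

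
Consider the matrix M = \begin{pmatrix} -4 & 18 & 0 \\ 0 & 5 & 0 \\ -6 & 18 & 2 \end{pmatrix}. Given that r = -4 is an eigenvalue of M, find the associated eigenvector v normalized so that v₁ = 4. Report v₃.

M + 4I = [[0, 18, 0], [0, 9, 0], [-6, 18, 6]].
Solving (M + 4I)v = 0 gives the eigenspace spanned by (4, 0, 4).
With v₁ = 4, v = (4, 0, 4), so v₃ = 4.

4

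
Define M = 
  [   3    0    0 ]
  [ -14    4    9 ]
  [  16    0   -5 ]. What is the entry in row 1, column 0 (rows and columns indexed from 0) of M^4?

Characteristic polynomial: r^3 - 2r^2 - 23r + 60 = (r - 4)(r - 3)(r + 5), so the eigenvalues are -5, 3, 4.
r=3: eigenvector (1, -4, 2).
r=4: eigenvector (0, 1, 0).
r=-5: eigenvector (0, -1, 1).
P = [[1, 0, 0], [-4, 1, -1], [2, 0, 1]], D = diag(3, 4, -5), P⁻¹ = [[1, 0, 0], [2, 1, 1], [-2, 0, 1]].
M⁴ = P·diag(81, 256, 625)·P⁻¹ = [[81, 0, 0], [1438, 256, -369], [-1088, 0, 625]].
The requested entry is 1438.

1438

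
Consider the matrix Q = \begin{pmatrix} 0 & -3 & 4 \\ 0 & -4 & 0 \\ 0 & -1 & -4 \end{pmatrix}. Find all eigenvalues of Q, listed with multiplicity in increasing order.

Characteristic polynomial: p(t) = t^3 + 8t^2 + 16t = t(t + 4)^2.
Roots (with multiplicity): -4, -4, 0.

-4, -4, 0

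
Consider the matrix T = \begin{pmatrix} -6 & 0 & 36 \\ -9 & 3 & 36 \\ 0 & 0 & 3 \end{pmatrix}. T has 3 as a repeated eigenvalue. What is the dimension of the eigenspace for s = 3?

2

T − 3I = [[-9, 0, 36], [-9, 0, 36], [0, 0, 0]].
This matrix has rank 1, so its null space has dimension 3 − 1 = 2.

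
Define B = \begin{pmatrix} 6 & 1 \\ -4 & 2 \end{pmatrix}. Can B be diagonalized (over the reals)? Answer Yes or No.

Characteristic polynomial: p(μ) = μ^2 - 8μ + 16 = (μ - 4)^2.
μ = 4 has algebraic multiplicity 2; rank(B − 4I) = 1, so geometric multiplicity = 1.
Geometric multiplicity < algebraic multiplicity, so B is not diagonalizable.

No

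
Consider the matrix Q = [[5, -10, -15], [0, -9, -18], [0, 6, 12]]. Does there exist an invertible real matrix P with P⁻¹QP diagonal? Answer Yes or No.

Characteristic polynomial: p(μ) = μ^3 - 8μ^2 + 15μ = μ(μ - 5)(μ - 3).
All 3 eigenvalues are distinct, so Q is diagonalizable.

Yes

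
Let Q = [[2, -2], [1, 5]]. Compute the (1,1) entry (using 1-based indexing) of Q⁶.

-2638

Characteristic polynomial: r^2 - 7r + 12 = (r - 4)(r - 3), so the eigenvalues are 3, 4.
r=4: eigenvector (-1, 1).
r=3: eigenvector (-2, 1).
P = [[-1, -2], [1, 1]], D = diag(4, 3), P⁻¹ = [[1, 2], [-1, -1]].
Q⁶ = P·diag(4096, 729)·P⁻¹ = [[-2638, -6734], [3367, 7463]].
The requested entry is -2638.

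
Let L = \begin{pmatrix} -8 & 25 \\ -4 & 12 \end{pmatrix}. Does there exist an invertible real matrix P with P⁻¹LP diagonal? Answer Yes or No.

Characteristic polynomial: p(r) = r^2 - 4r + 4 = (r - 2)^2.
r = 2 has algebraic multiplicity 2; rank(L − 2I) = 1, so geometric multiplicity = 1.
Geometric multiplicity < algebraic multiplicity, so L is not diagonalizable.

No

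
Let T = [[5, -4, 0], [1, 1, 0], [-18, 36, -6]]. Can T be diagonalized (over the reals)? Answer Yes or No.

Characteristic polynomial: p(λ) = λ^3 - 27λ + 54 = (λ - 3)^2(λ + 6).
λ = 3 has algebraic multiplicity 2; rank(T − 3I) = 2, so geometric multiplicity = 1.
Geometric multiplicity < algebraic multiplicity, so T is not diagonalizable.

No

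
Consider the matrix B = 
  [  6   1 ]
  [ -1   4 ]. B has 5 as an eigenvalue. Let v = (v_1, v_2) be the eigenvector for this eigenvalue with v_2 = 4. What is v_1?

B − 5I = [[1, 1], [-1, -1]].
Solving (B − 5I)v = 0 gives the eigenspace spanned by (-4, 4).
With v_2 = 4, v = (-4, 4), so v_1 = -4.

-4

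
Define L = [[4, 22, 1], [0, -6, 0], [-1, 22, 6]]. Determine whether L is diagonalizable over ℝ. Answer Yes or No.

No

Characteristic polynomial: p(t) = t^3 - 4t^2 - 35t + 150 = (t - 5)^2(t + 6).
t = 5 has algebraic multiplicity 2; rank(L − 5I) = 2, so geometric multiplicity = 1.
Geometric multiplicity < algebraic multiplicity, so L is not diagonalizable.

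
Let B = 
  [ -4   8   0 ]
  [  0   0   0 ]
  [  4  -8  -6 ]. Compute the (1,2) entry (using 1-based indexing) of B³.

128

Characteristic polynomial: s^3 + 10s^2 + 24s = s(s + 4)(s + 6), so the eigenvalues are -6, -4, 0.
s=-4: eigenvector (1, 0, 2).
s=0: eigenvector (2, 1, 0).
s=-6: eigenvector (0, 0, 1).
P = [[1, 2, 0], [0, 1, 0], [2, 0, 1]], D = diag(-4, 0, -6), P⁻¹ = [[1, -2, 0], [0, 1, 0], [-2, 4, 1]].
B³ = P·diag(-64, 0, -216)·P⁻¹ = [[-64, 128, 0], [0, 0, 0], [304, -608, -216]].
The requested entry is 128.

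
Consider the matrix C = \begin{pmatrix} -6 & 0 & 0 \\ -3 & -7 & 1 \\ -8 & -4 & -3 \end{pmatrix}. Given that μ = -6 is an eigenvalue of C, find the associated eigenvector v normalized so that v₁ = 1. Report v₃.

C + 6I = [[0, 0, 0], [-3, -1, 1], [-8, -4, 3]].
Solving (C + 6I)v = 0 gives the eigenspace spanned by (1, 1, 4).
With v₁ = 1, v = (1, 1, 4), so v₃ = 4.

4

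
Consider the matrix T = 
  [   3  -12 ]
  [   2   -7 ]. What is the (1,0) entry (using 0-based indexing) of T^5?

Characteristic polynomial: μ^2 + 4μ + 3 = (μ + 1)(μ + 3), so the eigenvalues are -3, -1.
μ=-3: eigenvector (-2, -1).
μ=-1: eigenvector (3, 1).
P = [[-2, 3], [-1, 1]], D = diag(-3, -1), P⁻¹ = [[1, -3], [1, -2]].
T⁵ = P·diag(-243, -1)·P⁻¹ = [[483, -1452], [242, -727]].
The requested entry is 242.

242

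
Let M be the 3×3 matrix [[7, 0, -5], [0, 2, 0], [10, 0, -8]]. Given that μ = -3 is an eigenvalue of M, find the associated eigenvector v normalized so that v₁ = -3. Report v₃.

-6

M + 3I = [[10, 0, -5], [0, 5, 0], [10, 0, -5]].
Solving (M + 3I)v = 0 gives the eigenspace spanned by (-3, 0, -6).
With v₁ = -3, v = (-3, 0, -6), so v₃ = -6.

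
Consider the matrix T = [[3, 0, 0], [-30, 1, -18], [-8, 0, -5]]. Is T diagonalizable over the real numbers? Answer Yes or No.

Characteristic polynomial: p(λ) = λ^3 + λ^2 - 17λ + 15 = (λ - 3)(λ - 1)(λ + 5).
All 3 eigenvalues are distinct, so T is diagonalizable.

Yes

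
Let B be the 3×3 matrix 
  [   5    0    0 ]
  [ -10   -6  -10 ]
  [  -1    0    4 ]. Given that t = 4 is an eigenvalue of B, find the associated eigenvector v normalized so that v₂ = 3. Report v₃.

-3

B − 4I = [[1, 0, 0], [-10, -10, -10], [-1, 0, 0]].
Solving (B − 4I)v = 0 gives the eigenspace spanned by (0, 3, -3).
With v₂ = 3, v = (0, 3, -3), so v₃ = -3.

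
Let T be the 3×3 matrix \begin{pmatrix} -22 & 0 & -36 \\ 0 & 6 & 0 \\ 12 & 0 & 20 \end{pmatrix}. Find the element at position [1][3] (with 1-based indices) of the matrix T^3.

-432

Characteristic polynomial: λ^3 - 4λ^2 - 20λ + 48 = (λ - 6)(λ - 2)(λ + 4), so the eigenvalues are -4, 2, 6.
λ=2: eigenvector (-3, 0, 2).
λ=6: eigenvector (0, 1, 0).
λ=-4: eigenvector (-2, 0, 1).
P = [[-3, 0, -2], [0, 1, 0], [2, 0, 1]], D = diag(2, 6, -4), P⁻¹ = [[1, 0, 2], [0, 1, 0], [-2, 0, -3]].
T³ = P·diag(8, 216, -64)·P⁻¹ = [[-280, 0, -432], [0, 216, 0], [144, 0, 224]].
The requested entry is -432.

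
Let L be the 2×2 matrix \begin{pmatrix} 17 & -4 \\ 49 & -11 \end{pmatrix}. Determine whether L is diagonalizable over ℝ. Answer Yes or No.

No

Characteristic polynomial: p(s) = s^2 - 6s + 9 = (s - 3)^2.
s = 3 has algebraic multiplicity 2; rank(L − 3I) = 1, so geometric multiplicity = 1.
Geometric multiplicity < algebraic multiplicity, so L is not diagonalizable.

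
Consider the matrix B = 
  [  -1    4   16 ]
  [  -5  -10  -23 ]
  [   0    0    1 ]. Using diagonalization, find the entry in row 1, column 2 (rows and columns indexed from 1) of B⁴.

Characteristic polynomial: s^3 + 10s^2 + 19s - 30 = (s - 1)(s + 5)(s + 6), so the eigenvalues are -6, -5, 1.
s=-6: eigenvector (-4, 5, 0).
s=-5: eigenvector (1, -1, 0).
s=1: eigenvector (2, -3, 1).
P = [[-4, 1, 2], [5, -1, -3], [0, 0, 1]], D = diag(-6, -5, 1), P⁻¹ = [[1, 1, 1], [5, 4, 2], [0, 0, 1]].
B⁴ = P·diag(1296, 625, 1)·P⁻¹ = [[-2059, -2684, -3932], [3355, 3980, 5227], [0, 0, 1]].
The requested entry is -2684.

-2684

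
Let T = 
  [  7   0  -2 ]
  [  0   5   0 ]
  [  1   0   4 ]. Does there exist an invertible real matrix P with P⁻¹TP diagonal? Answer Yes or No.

Yes

Characteristic polynomial: p(r) = r^3 - 16r^2 + 85r - 150 = (r - 6)(r - 5)^2.
r = 5 has algebraic multiplicity 2; rank(T − 5I) = 1, so geometric multiplicity = 2.
Every eigenvalue has geometric = algebraic multiplicity, so T is diagonalizable.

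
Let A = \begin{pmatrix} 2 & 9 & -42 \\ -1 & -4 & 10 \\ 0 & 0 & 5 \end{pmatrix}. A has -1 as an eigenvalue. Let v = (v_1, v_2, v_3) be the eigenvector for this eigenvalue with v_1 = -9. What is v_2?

A + 1I = [[3, 9, -42], [-1, -3, 10], [0, 0, 6]].
Solving (A + 1I)v = 0 gives the eigenspace spanned by (-9, 3, 0).
With v_1 = -9, v = (-9, 3, 0), so v_2 = 3.

3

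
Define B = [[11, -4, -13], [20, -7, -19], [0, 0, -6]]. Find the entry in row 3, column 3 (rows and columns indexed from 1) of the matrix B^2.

Characteristic polynomial: r^3 + 2r^2 - 21r + 18 = (r - 3)(r - 1)(r + 6), so the eigenvalues are -6, 1, 3.
r=3: eigenvector (1, 2, 0).
r=-6: eigenvector (1, 1, 1).
r=1: eigenvector (2, 5, 0).
P = [[1, 1, 2], [2, 1, 5], [0, 1, 0]], D = diag(3, -6, 1), P⁻¹ = [[5, -2, -3], [0, 0, 1], [-2, 1, 1]].
B² = P·diag(9, 36, 1)·P⁻¹ = [[41, -16, 11], [80, -31, -13], [0, 0, 36]].
The requested entry is 36.

36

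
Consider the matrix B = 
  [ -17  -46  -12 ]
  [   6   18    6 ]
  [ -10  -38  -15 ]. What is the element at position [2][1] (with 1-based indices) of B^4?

-2430

Characteristic polynomial: μ^3 + 14μ^2 + 63μ + 90 = (μ + 3)(μ + 5)(μ + 6), so the eigenvalues are -6, -5, -3.
μ=-5: eigenvector (1, 0, -1).
μ=-6: eigenvector (-2, 1, -2).
μ=-3: eigenvector (-4, 2, -3).
P = [[1, -2, -4], [0, 1, 2], [-1, -2, -3]], D = diag(-5, -6, -3), P⁻¹ = [[1, 2, 0], [-2, -7, -2], [1, 4, 1]].
B⁴ = P·diag(625, 1296, 81)·P⁻¹ = [[5485, 18098, 4860], [-2430, -8424, -2430], [4316, 15922, 4941]].
The requested entry is -2430.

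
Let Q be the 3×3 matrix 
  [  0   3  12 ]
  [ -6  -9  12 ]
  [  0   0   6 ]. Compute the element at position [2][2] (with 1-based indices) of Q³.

Characteristic polynomial: μ^3 + 3μ^2 - 36μ - 108 = (μ - 6)(μ + 3)(μ + 6), so the eigenvalues are -6, -3, 6.
μ=-6: eigenvector (1, -2, 0).
μ=-3: eigenvector (1, -1, 0).
μ=6: eigenvector (2, 0, 1).
P = [[1, 1, 2], [-2, -1, 0], [0, 0, 1]], D = diag(-6, -3, 6), P⁻¹ = [[-1, -1, 2], [2, 1, -4], [0, 0, 1]].
Q³ = P·diag(-216, -27, 216)·P⁻¹ = [[162, 189, 108], [-378, -405, 756], [0, 0, 216]].
The requested entry is -405.

-405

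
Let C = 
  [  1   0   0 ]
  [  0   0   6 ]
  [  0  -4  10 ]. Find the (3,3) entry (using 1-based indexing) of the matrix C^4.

Characteristic polynomial: λ^3 - 11λ^2 + 34λ - 24 = (λ - 6)(λ - 4)(λ - 1), so the eigenvalues are 1, 4, 6.
λ=1: eigenvector (1, 0, 0).
λ=4: eigenvector (0, 3, 2).
λ=6: eigenvector (0, 1, 1).
P = [[1, 0, 0], [0, 3, 1], [0, 2, 1]], D = diag(1, 4, 6), P⁻¹ = [[1, 0, 0], [0, 1, -1], [0, -2, 3]].
C⁴ = P·diag(1, 256, 1296)·P⁻¹ = [[1, 0, 0], [0, -1824, 3120], [0, -2080, 3376]].
The requested entry is 3376.

3376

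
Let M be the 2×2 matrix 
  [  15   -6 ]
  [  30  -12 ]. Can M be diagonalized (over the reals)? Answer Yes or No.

Yes

Characteristic polynomial: p(r) = r^2 - 3r = r(r - 3).
All 2 eigenvalues are distinct, so M is diagonalizable.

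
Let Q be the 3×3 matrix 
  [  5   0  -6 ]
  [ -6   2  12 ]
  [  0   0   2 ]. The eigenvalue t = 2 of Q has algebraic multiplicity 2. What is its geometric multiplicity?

2

Q − 2I = [[3, 0, -6], [-6, 0, 12], [0, 0, 0]].
This matrix has rank 1, so its null space has dimension 3 − 1 = 2.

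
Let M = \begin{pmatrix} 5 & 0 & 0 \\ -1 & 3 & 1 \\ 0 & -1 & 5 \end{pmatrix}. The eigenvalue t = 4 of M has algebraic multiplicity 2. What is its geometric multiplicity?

M − 4I = [[1, 0, 0], [-1, -1, 1], [0, -1, 1]].
This matrix has rank 2, so its null space has dimension 3 − 2 = 1.

1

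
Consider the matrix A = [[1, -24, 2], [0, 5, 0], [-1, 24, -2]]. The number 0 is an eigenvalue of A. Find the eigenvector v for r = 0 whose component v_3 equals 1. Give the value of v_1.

-2

A = [[1, -24, 2], [0, 5, 0], [-1, 24, -2]].
Solving (A)v = 0 gives the eigenspace spanned by (-2, 0, 1).
With v_3 = 1, v = (-2, 0, 1), so v_1 = -2.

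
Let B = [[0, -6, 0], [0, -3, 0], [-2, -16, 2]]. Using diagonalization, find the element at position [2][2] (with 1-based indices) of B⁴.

Characteristic polynomial: s^3 + s^2 - 6s = s(s - 2)(s + 3), so the eigenvalues are -3, 0, 2.
s=0: eigenvector (1, 0, 1).
s=-3: eigenvector (2, 1, 4).
s=2: eigenvector (0, 0, 1).
P = [[1, 2, 0], [0, 1, 0], [1, 4, 1]], D = diag(0, -3, 2), P⁻¹ = [[1, -2, 0], [0, 1, 0], [-1, -2, 1]].
B⁴ = P·diag(0, 81, 16)·P⁻¹ = [[0, 162, 0], [0, 81, 0], [-16, 292, 16]].
The requested entry is 81.

81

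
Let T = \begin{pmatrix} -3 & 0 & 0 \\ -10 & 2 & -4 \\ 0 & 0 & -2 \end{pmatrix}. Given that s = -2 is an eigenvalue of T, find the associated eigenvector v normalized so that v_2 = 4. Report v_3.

4

T + 2I = [[-1, 0, 0], [-10, 4, -4], [0, 0, 0]].
Solving (T + 2I)v = 0 gives the eigenspace spanned by (0, 4, 4).
With v_2 = 4, v = (0, 4, 4), so v_3 = 4.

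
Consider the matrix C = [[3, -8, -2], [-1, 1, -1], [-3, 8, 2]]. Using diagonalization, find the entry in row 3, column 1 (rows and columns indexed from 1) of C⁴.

-623

Characteristic polynomial: r^3 - 6r^2 + 5r = r(r - 5)(r - 1), so the eigenvalues are 0, 1, 5.
r=5: eigenvector (1, 0, -1).
r=0: eigenvector (2, 1, -1).
r=1: eigenvector (2, 1, -2).
P = [[1, 2, 2], [0, 1, 1], [-1, -1, -2]], D = diag(5, 0, 1), P⁻¹ = [[1, -2, 0], [1, 0, 1], [-1, 1, -1]].
C⁴ = P·diag(625, 0, 1)·P⁻¹ = [[623, -1248, -2], [-1, 1, -1], [-623, 1248, 2]].
The requested entry is -623.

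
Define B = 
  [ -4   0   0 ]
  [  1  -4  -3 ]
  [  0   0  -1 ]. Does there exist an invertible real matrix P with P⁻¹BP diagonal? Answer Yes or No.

Characteristic polynomial: p(r) = r^3 + 9r^2 + 24r + 16 = (r + 1)(r + 4)^2.
r = -4 has algebraic multiplicity 2; rank(B + 4I) = 2, so geometric multiplicity = 1.
Geometric multiplicity < algebraic multiplicity, so B is not diagonalizable.

No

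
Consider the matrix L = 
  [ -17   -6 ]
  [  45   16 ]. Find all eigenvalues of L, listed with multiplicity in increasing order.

-2, 1

Characteristic polynomial: p(r) = r^2 + r - 2 = (r - 1)(r + 2).
Roots (with multiplicity): -2, 1.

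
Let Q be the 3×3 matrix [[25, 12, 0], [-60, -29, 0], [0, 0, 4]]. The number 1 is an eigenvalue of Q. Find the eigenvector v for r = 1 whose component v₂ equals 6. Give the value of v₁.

-3

Q − 1I = [[24, 12, 0], [-60, -30, 0], [0, 0, 3]].
Solving (Q − 1I)v = 0 gives the eigenspace spanned by (-3, 6, 0).
With v₂ = 6, v = (-3, 6, 0), so v₁ = -3.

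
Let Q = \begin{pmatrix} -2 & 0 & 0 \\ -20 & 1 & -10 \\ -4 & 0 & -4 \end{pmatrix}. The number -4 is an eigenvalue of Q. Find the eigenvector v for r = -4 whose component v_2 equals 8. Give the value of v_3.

Q + 4I = [[2, 0, 0], [-20, 5, -10], [-4, 0, 0]].
Solving (Q + 4I)v = 0 gives the eigenspace spanned by (0, 8, 4).
With v_2 = 8, v = (0, 8, 4), so v_3 = 4.

4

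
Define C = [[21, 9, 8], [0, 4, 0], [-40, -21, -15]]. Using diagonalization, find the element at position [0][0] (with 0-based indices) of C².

121

Characteristic polynomial: μ^3 - 10μ^2 + 29μ - 20 = (μ - 5)(μ - 4)(μ - 1), so the eigenvalues are 1, 4, 5.
μ=5: eigenvector (1, 0, -2).
μ=1: eigenvector (-2, 0, 5).
μ=4: eigenvector (-1, 1, 1).
P = [[1, -2, -1], [0, 0, 1], [-2, 5, 1]], D = diag(5, 1, 4), P⁻¹ = [[5, 3, 2], [2, 1, 1], [0, 1, 0]].
C² = P·diag(25, 1, 16)·P⁻¹ = [[121, 57, 48], [0, 16, 0], [-240, -129, -95]].
The requested entry is 121.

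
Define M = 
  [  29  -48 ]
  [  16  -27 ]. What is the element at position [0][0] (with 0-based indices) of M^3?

Characteristic polynomial: μ^2 - 2μ - 15 = (μ - 5)(μ + 3), so the eigenvalues are -3, 5.
μ=-3: eigenvector (-3, -2).
μ=5: eigenvector (2, 1).
P = [[-3, 2], [-2, 1]], D = diag(-3, 5), P⁻¹ = [[1, -2], [2, -3]].
M³ = P·diag(-27, 125)·P⁻¹ = [[581, -912], [304, -483]].
The requested entry is 581.

581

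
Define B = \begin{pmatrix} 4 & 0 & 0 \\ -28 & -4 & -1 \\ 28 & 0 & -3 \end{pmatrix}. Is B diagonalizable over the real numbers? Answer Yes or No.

Characteristic polynomial: p(t) = t^3 + 3t^2 - 16t - 48 = (t - 4)(t + 3)(t + 4).
All 3 eigenvalues are distinct, so B is diagonalizable.

Yes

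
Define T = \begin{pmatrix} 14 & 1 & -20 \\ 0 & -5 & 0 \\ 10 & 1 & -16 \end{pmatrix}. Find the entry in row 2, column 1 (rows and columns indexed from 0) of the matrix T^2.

Characteristic polynomial: s^3 + 7s^2 - 14s - 120 = (s - 4)(s + 5)(s + 6), so the eigenvalues are -6, -5, 4.
s=-6: eigenvector (1, 0, 1).
s=-5: eigenvector (1, 1, 1).
s=4: eigenvector (2, 0, 1).
P = [[1, 1, 2], [0, 1, 0], [1, 1, 1]], D = diag(-6, -5, 4), P⁻¹ = [[-1, -1, 2], [0, 1, 0], [1, 0, -1]].
T² = P·diag(36, 25, 16)·P⁻¹ = [[-4, -11, 40], [0, 25, 0], [-20, -11, 56]].
The requested entry is -11.

-11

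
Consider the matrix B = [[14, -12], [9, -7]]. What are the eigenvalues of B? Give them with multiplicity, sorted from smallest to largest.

Characteristic polynomial: p(μ) = μ^2 - 7μ + 10 = (μ - 5)(μ - 2).
Roots (with multiplicity): 2, 5.

2, 5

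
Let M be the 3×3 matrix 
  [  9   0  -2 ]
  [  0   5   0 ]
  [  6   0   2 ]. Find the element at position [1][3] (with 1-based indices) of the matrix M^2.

-22

Characteristic polynomial: s^3 - 16s^2 + 85s - 150 = (s - 6)(s - 5)^2, so the eigenvalues are 5, 5, 6.
s=5: eigenvector (-2, 1, -4).
s=5: eigenvector (1, 0, 2).
s=6: eigenvector (-2, 0, -3).
P = [[-2, 1, -2], [1, 0, 0], [-4, 2, -3]], D = diag(5, 5, 6), P⁻¹ = [[0, 1, 0], [-3, 2, 2], [-2, 0, 1]].
M² = P·diag(25, 25, 36)·P⁻¹ = [[69, 0, -22], [0, 25, 0], [66, 0, -8]].
The requested entry is -22.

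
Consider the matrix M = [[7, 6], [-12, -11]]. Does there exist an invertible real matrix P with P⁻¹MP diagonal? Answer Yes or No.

Characteristic polynomial: p(t) = t^2 + 4t - 5 = (t - 1)(t + 5).
All 2 eigenvalues are distinct, so M is diagonalizable.

Yes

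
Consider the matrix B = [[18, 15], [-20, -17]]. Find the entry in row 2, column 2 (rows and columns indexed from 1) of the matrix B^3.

Characteristic polynomial: t^2 - t - 6 = (t - 3)(t + 2), so the eigenvalues are -2, 3.
t=3: eigenvector (-1, 1).
t=-2: eigenvector (-3, 4).
P = [[-1, -3], [1, 4]], D = diag(3, -2), P⁻¹ = [[-4, -3], [1, 1]].
B³ = P·diag(27, -8)·P⁻¹ = [[132, 105], [-140, -113]].
The requested entry is -113.

-113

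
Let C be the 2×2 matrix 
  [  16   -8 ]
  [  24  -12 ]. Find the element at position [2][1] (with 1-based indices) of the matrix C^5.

Characteristic polynomial: μ^2 - 4μ = μ(μ - 4), so the eigenvalues are 0, 4.
μ=4: eigenvector (-2, -3).
μ=0: eigenvector (1, 2).
P = [[-2, 1], [-3, 2]], D = diag(4, 0), P⁻¹ = [[-2, 1], [-3, 2]].
C⁵ = P·diag(1024, 0)·P⁻¹ = [[4096, -2048], [6144, -3072]].
The requested entry is 6144.

6144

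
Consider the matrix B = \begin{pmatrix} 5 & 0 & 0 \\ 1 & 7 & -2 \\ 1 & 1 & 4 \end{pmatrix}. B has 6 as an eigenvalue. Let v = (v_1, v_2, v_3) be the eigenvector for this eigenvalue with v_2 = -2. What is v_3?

B − 6I = [[-1, 0, 0], [1, 1, -2], [1, 1, -2]].
Solving (B − 6I)v = 0 gives the eigenspace spanned by (0, -2, -1).
With v_2 = -2, v = (0, -2, -1), so v_3 = -1.

-1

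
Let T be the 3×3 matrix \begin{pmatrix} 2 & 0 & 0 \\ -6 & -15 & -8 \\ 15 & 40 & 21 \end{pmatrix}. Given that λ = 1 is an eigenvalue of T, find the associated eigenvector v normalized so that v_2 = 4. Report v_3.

T − 1I = [[1, 0, 0], [-6, -16, -8], [15, 40, 20]].
Solving (T − 1I)v = 0 gives the eigenspace spanned by (0, 4, -8).
With v_2 = 4, v = (0, 4, -8), so v_3 = -8.

-8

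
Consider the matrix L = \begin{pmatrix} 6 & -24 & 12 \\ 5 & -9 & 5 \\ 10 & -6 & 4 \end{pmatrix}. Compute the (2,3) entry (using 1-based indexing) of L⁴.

Characteristic polynomial: s^3 - s^2 - 36s + 36 = (s - 6)(s - 1)(s + 6), so the eigenvalues are -6, 1, 6.
s=6: eigenvector (1, 1, 2).
s=1: eigenvector (0, 1, 2).
s=-6: eigenvector (-1, 0, 1).
P = [[1, 0, -1], [1, 1, 0], [2, 2, 1]], D = diag(6, 1, -6), P⁻¹ = [[1, -2, 1], [-1, 3, -1], [0, -2, 1]].
L⁴ = P·diag(1296, 1, 1296)·P⁻¹ = [[1296, 0, 0], [1295, -2589, 1295], [2590, -7770, 3886]].
The requested entry is 1295.

1295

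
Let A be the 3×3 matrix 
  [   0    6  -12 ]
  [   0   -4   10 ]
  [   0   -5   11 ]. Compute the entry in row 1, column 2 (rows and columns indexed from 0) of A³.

430

Characteristic polynomial: t^3 - 7t^2 + 6t = t(t - 6)(t - 1), so the eigenvalues are 0, 1, 6.
t=0: eigenvector (1, 0, 0).
t=6: eigenvector (1, -1, -1).
t=1: eigenvector (0, -2, -1).
P = [[1, 1, 0], [0, -1, -2], [0, -1, -1]], D = diag(0, 6, 1), P⁻¹ = [[1, -1, 2], [0, 1, -2], [0, -1, 1]].
A³ = P·diag(0, 216, 1)·P⁻¹ = [[0, 216, -432], [0, -214, 430], [0, -215, 431]].
The requested entry is 430.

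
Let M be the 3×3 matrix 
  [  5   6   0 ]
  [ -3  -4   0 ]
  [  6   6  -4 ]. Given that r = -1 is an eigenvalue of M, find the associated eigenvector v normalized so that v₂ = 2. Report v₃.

0

M + 1I = [[6, 6, 0], [-3, -3, 0], [6, 6, -3]].
Solving (M + 1I)v = 0 gives the eigenspace spanned by (-2, 2, 0).
With v₂ = 2, v = (-2, 2, 0), so v₃ = 0.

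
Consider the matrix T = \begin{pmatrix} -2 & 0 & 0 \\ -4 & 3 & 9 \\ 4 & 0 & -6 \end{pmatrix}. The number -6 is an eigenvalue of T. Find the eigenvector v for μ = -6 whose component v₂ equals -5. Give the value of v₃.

5

T + 6I = [[4, 0, 0], [-4, 9, 9], [4, 0, 0]].
Solving (T + 6I)v = 0 gives the eigenspace spanned by (0, -5, 5).
With v₂ = -5, v = (0, -5, 5), so v₃ = 5.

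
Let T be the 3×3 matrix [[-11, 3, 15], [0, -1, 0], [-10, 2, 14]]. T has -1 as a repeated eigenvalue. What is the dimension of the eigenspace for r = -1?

1

T + 1I = [[-10, 3, 15], [0, 0, 0], [-10, 2, 15]].
This matrix has rank 2, so its null space has dimension 3 − 2 = 1.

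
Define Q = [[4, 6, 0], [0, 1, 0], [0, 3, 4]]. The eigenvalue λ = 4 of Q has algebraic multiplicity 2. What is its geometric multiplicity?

Q − 4I = [[0, 6, 0], [0, -3, 0], [0, 3, 0]].
This matrix has rank 1, so its null space has dimension 3 − 1 = 2.

2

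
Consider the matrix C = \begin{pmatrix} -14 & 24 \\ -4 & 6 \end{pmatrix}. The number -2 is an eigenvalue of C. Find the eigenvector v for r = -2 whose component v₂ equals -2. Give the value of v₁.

C + 2I = [[-12, 24], [-4, 8]].
Solving (C + 2I)v = 0 gives the eigenspace spanned by (-4, -2).
With v₂ = -2, v = (-4, -2), so v₁ = -4.

-4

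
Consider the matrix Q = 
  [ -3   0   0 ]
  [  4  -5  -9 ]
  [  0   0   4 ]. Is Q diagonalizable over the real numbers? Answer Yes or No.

Characteristic polynomial: p(t) = t^3 + 4t^2 - 17t - 60 = (t - 4)(t + 3)(t + 5).
All 3 eigenvalues are distinct, so Q is diagonalizable.

Yes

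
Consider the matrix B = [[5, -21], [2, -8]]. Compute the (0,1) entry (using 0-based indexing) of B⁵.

Characteristic polynomial: r^2 + 3r + 2 = (r + 1)(r + 2), so the eigenvalues are -2, -1.
r=-1: eigenvector (7, 2).
r=-2: eigenvector (3, 1).
P = [[7, 3], [2, 1]], D = diag(-1, -2), P⁻¹ = [[1, -3], [-2, 7]].
B⁵ = P·diag(-1, -32)·P⁻¹ = [[185, -651], [62, -218]].
The requested entry is -651.

-651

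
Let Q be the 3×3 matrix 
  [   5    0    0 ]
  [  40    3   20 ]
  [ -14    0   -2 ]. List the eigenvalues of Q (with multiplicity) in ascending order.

-2, 3, 5

Characteristic polynomial: p(s) = s^3 - 6s^2 - s + 30 = (s - 5)(s - 3)(s + 2).
Roots (with multiplicity): -2, 3, 5.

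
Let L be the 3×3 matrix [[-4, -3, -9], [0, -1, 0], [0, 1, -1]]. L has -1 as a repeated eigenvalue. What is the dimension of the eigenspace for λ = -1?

L + 1I = [[-3, -3, -9], [0, 0, 0], [0, 1, 0]].
This matrix has rank 2, so its null space has dimension 3 − 2 = 1.

1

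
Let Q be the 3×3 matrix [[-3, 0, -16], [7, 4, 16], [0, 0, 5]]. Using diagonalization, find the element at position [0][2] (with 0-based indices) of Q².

Characteristic polynomial: s^3 - 6s^2 - 7s + 60 = (s - 5)(s - 4)(s + 3), so the eigenvalues are -3, 4, 5.
s=-3: eigenvector (1, -1, 0).
s=4: eigenvector (0, 1, 0).
s=5: eigenvector (-2, 2, 1).
P = [[1, 0, -2], [-1, 1, 2], [0, 0, 1]], D = diag(-3, 4, 5), P⁻¹ = [[1, 0, 2], [1, 1, 0], [0, 0, 1]].
Q² = P·diag(9, 16, 25)·P⁻¹ = [[9, 0, -32], [7, 16, 32], [0, 0, 25]].
The requested entry is -32.

-32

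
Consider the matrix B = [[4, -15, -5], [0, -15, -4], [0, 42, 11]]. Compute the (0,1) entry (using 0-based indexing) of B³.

Characteristic polynomial: μ^3 - 13μ - 12 = (μ - 4)(μ + 1)(μ + 3), so the eigenvalues are -3, -1, 4.
μ=4: eigenvector (1, 0, 0).
μ=-3: eigenvector (0, 1, -3).
μ=-1: eigenvector (1, -2, 7).
P = [[1, 0, 1], [0, 1, -2], [0, -3, 7]], D = diag(4, -3, -1), P⁻¹ = [[1, -3, -1], [0, 7, 2], [0, 3, 1]].
B³ = P·diag(64, -27, -1)·P⁻¹ = [[64, -195, -65], [0, -183, -52], [0, 546, 155]].
The requested entry is -195.

-195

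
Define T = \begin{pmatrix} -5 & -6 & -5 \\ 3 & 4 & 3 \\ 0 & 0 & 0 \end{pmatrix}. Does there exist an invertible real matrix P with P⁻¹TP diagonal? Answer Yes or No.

Characteristic polynomial: p(λ) = λ^3 + λ^2 - 2λ = λ(λ - 1)(λ + 2).
All 3 eigenvalues are distinct, so T is diagonalizable.

Yes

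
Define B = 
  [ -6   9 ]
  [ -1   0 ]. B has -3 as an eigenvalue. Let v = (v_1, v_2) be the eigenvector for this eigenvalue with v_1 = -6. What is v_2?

B + 3I = [[-3, 9], [-1, 3]].
Solving (B + 3I)v = 0 gives the eigenspace spanned by (-6, -2).
With v_1 = -6, v = (-6, -2), so v_2 = -2.

-2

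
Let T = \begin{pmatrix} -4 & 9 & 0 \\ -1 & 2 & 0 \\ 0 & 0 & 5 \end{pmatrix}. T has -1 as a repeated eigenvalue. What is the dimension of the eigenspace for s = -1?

1

T + 1I = [[-3, 9, 0], [-1, 3, 0], [0, 0, 6]].
This matrix has rank 2, so its null space has dimension 3 − 2 = 1.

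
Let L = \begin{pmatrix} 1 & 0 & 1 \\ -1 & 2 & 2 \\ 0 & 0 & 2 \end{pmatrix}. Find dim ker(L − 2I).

1

L − 2I = [[-1, 0, 1], [-1, 0, 2], [0, 0, 0]].
This matrix has rank 2, so its null space has dimension 3 − 2 = 1.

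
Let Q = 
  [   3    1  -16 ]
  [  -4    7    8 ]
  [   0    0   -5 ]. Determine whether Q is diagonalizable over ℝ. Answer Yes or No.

No

Characteristic polynomial: p(μ) = μ^3 - 5μ^2 - 25μ + 125 = (μ - 5)^2(μ + 5).
μ = 5 has algebraic multiplicity 2; rank(Q − 5I) = 2, so geometric multiplicity = 1.
Geometric multiplicity < algebraic multiplicity, so Q is not diagonalizable.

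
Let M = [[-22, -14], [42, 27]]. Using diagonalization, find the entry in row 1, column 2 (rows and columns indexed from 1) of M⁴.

-2590

Characteristic polynomial: t^2 - 5t - 6 = (t - 6)(t + 1), so the eigenvalues are -1, 6.
t=-1: eigenvector (-2, 3).
t=6: eigenvector (1, -2).
P = [[-2, 1], [3, -2]], D = diag(-1, 6), P⁻¹ = [[-2, -1], [-3, -2]].
M⁴ = P·diag(1, 1296)·P⁻¹ = [[-3884, -2590], [7770, 5181]].
The requested entry is -2590.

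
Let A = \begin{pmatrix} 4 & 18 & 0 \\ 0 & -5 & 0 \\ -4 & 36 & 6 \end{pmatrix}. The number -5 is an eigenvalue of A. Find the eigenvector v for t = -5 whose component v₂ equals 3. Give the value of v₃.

A + 5I = [[9, 18, 0], [0, 0, 0], [-4, 36, 11]].
Solving (A + 5I)v = 0 gives the eigenspace spanned by (-6, 3, -12).
With v₂ = 3, v = (-6, 3, -12), so v₃ = -12.

-12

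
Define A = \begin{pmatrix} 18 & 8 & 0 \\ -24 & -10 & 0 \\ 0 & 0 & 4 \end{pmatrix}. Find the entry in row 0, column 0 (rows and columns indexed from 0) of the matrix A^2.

132

Characteristic polynomial: s^3 - 12s^2 + 44s - 48 = (s - 6)(s - 4)(s - 2), so the eigenvalues are 2, 4, 6.
s=2: eigenvector (1, -2, 0).
s=4: eigenvector (0, 0, 1).
s=6: eigenvector (2, -3, 0).
P = [[1, 0, 2], [-2, 0, -3], [0, 1, 0]], D = diag(2, 4, 6), P⁻¹ = [[-3, -2, 0], [0, 0, 1], [2, 1, 0]].
A² = P·diag(4, 16, 36)·P⁻¹ = [[132, 64, 0], [-192, -92, 0], [0, 0, 16]].
The requested entry is 132.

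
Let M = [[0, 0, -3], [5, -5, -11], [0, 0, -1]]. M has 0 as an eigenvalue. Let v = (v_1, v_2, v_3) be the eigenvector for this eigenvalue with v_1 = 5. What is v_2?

5

M = [[0, 0, -3], [5, -5, -11], [0, 0, -1]].
Solving (M)v = 0 gives the eigenspace spanned by (5, 5, 0).
With v_1 = 5, v = (5, 5, 0), so v_2 = 5.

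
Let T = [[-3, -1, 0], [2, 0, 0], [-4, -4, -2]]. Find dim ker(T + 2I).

T + 2I = [[-1, -1, 0], [2, 2, 0], [-4, -4, 0]].
This matrix has rank 1, so its null space has dimension 3 − 1 = 2.

2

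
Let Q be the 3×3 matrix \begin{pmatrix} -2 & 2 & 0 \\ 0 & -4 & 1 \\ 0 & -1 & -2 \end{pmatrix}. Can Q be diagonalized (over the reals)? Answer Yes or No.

No

Characteristic polynomial: p(r) = r^3 + 8r^2 + 21r + 18 = (r + 2)(r + 3)^2.
r = -3 has algebraic multiplicity 2; rank(Q + 3I) = 2, so geometric multiplicity = 1.
Geometric multiplicity < algebraic multiplicity, so Q is not diagonalizable.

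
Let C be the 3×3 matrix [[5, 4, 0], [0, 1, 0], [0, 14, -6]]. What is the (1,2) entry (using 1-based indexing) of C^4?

Characteristic polynomial: r^3 - 31r + 30 = (r - 5)(r - 1)(r + 6), so the eigenvalues are -6, 1, 5.
r=1: eigenvector (-1, 1, 2).
r=5: eigenvector (1, 0, 0).
r=-6: eigenvector (0, 0, 1).
P = [[-1, 1, 0], [1, 0, 0], [2, 0, 1]], D = diag(1, 5, -6), P⁻¹ = [[0, 1, 0], [1, 1, 0], [0, -2, 1]].
C⁴ = P·diag(1, 625, 1296)·P⁻¹ = [[625, 624, 0], [0, 1, 0], [0, -2590, 1296]].
The requested entry is 624.

624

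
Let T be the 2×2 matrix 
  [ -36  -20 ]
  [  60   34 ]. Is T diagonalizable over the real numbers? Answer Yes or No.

Yes

Characteristic polynomial: p(s) = s^2 + 2s - 24 = (s - 4)(s + 6).
All 2 eigenvalues are distinct, so T is diagonalizable.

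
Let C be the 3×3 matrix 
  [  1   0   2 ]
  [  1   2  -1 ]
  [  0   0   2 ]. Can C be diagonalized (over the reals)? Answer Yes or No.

Characteristic polynomial: p(s) = s^3 - 5s^2 + 8s - 4 = (s - 2)^2(s - 1).
s = 2 has algebraic multiplicity 2; rank(C − 2I) = 2, so geometric multiplicity = 1.
Geometric multiplicity < algebraic multiplicity, so C is not diagonalizable.

No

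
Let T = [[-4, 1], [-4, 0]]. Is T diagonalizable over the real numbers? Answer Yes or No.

Characteristic polynomial: p(s) = s^2 + 4s + 4 = (s + 2)^2.
s = -2 has algebraic multiplicity 2; rank(T + 2I) = 1, so geometric multiplicity = 1.
Geometric multiplicity < algebraic multiplicity, so T is not diagonalizable.

No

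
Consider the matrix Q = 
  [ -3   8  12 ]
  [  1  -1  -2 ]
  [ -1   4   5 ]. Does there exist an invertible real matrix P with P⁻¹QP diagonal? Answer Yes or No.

Characteristic polynomial: p(λ) = λ^3 - λ^2 - 5λ - 3 = (λ - 3)(λ + 1)^2.
λ = -1 has algebraic multiplicity 2; rank(Q + 1I) = 2, so geometric multiplicity = 1.
Geometric multiplicity < algebraic multiplicity, so Q is not diagonalizable.

No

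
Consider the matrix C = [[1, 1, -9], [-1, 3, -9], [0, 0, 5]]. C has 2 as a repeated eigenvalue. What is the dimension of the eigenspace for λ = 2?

1

C − 2I = [[-1, 1, -9], [-1, 1, -9], [0, 0, 3]].
This matrix has rank 2, so its null space has dimension 3 − 2 = 1.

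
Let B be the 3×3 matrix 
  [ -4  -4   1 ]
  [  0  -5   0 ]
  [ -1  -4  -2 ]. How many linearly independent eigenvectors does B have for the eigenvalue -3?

B + 3I = [[-1, -4, 1], [0, -2, 0], [-1, -4, 1]].
This matrix has rank 2, so its null space has dimension 3 − 2 = 1.

1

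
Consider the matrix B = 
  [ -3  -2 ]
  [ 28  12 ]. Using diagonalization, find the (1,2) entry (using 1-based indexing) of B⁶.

-23058

Characteristic polynomial: r^2 - 9r + 20 = (r - 5)(r - 4), so the eigenvalues are 4, 5.
r=5: eigenvector (-1, 4).
r=4: eigenvector (-2, 7).
P = [[-1, -2], [4, 7]], D = diag(5, 4), P⁻¹ = [[7, 2], [-4, -1]].
B⁶ = P·diag(15625, 4096)·P⁻¹ = [[-76607, -23058], [322812, 96328]].
The requested entry is -23058.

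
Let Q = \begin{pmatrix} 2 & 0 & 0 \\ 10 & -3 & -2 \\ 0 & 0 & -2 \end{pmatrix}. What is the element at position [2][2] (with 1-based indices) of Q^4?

81

Characteristic polynomial: r^3 + 3r^2 - 4r - 12 = (r - 2)(r + 2)(r + 3), so the eigenvalues are -3, -2, 2.
r=2: eigenvector (1, 2, 0).
r=-3: eigenvector (0, 1, 0).
r=-2: eigenvector (0, -2, 1).
P = [[1, 0, 0], [2, 1, -2], [0, 0, 1]], D = diag(2, -3, -2), P⁻¹ = [[1, 0, 0], [-2, 1, 2], [0, 0, 1]].
Q⁴ = P·diag(16, 81, 16)·P⁻¹ = [[16, 0, 0], [-130, 81, 130], [0, 0, 16]].
The requested entry is 81.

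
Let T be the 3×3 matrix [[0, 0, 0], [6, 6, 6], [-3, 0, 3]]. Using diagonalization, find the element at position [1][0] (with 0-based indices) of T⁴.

162

Characteristic polynomial: μ^3 - 9μ^2 + 18μ = μ(μ - 6)(μ - 3), so the eigenvalues are 0, 3, 6.
μ=0: eigenvector (1, -2, 1).
μ=6: eigenvector (0, 1, 0).
μ=3: eigenvector (0, -2, 1).
P = [[1, 0, 0], [-2, 1, -2], [1, 0, 1]], D = diag(0, 6, 3), P⁻¹ = [[1, 0, 0], [0, 1, 2], [-1, 0, 1]].
T⁴ = P·diag(0, 1296, 81)·P⁻¹ = [[0, 0, 0], [162, 1296, 2430], [-81, 0, 81]].
The requested entry is 162.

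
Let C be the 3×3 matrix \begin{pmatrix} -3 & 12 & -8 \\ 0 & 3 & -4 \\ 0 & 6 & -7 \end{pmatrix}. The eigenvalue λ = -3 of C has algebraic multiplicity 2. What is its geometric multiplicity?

C + 3I = [[0, 12, -8], [0, 6, -4], [0, 6, -4]].
This matrix has rank 1, so its null space has dimension 3 − 1 = 2.

2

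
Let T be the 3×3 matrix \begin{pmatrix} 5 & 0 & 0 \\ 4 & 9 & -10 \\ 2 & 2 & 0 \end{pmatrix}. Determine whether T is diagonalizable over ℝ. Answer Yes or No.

Yes

Characteristic polynomial: p(s) = s^3 - 14s^2 + 65s - 100 = (s - 5)^2(s - 4).
s = 5 has algebraic multiplicity 2; rank(T − 5I) = 1, so geometric multiplicity = 2.
Every eigenvalue has geometric = algebraic multiplicity, so T is diagonalizable.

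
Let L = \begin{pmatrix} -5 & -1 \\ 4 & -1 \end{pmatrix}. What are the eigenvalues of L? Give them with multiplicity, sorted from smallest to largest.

-3, -3

Characteristic polynomial: p(s) = s^2 + 6s + 9 = (s + 3)^2.
Roots (with multiplicity): -3, -3.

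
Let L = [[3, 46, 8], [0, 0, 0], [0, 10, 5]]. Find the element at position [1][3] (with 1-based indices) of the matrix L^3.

392

Characteristic polynomial: λ^3 - 8λ^2 + 15λ = λ(λ - 5)(λ - 3), so the eigenvalues are 0, 3, 5.
λ=0: eigenvector (-10, 1, -2).
λ=3: eigenvector (1, 0, 0).
λ=5: eigenvector (4, 0, 1).
P = [[-10, 1, 4], [1, 0, 0], [-2, 0, 1]], D = diag(0, 3, 5), P⁻¹ = [[0, 1, 0], [1, 2, -4], [0, 2, 1]].
L³ = P·diag(0, 27, 125)·P⁻¹ = [[27, 1054, 392], [0, 0, 0], [0, 250, 125]].
The requested entry is 392.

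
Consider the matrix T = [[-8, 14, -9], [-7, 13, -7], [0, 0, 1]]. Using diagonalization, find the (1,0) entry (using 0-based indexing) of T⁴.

-1295

Characteristic polynomial: λ^3 - 6λ^2 - λ + 6 = (λ - 6)(λ - 1)(λ + 1), so the eigenvalues are -1, 1, 6.
λ=6: eigenvector (-1, -1, 0).
λ=1: eigenvector (-1, 0, 1).
λ=-1: eigenvector (2, 1, 0).
P = [[-1, -1, 2], [-1, 0, 1], [0, 1, 0]], D = diag(6, 1, -1), P⁻¹ = [[1, -2, 1], [0, 0, 1], [1, -1, 1]].
T⁴ = P·diag(1296, 1, 1)·P⁻¹ = [[-1294, 2590, -1295], [-1295, 2591, -1295], [0, 0, 1]].
The requested entry is -1295.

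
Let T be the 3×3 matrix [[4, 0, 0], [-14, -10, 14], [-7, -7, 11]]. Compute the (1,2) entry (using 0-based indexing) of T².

Characteristic polynomial: r^3 - 5r^2 - 8r + 48 = (r - 4)^2(r + 3), so the eigenvalues are -3, 4, 4.
r=4: eigenvector (1, -2, -1).
r=4: eigenvector (-1, 1, 0).
r=-3: eigenvector (0, 2, 1).
P = [[1, -1, 0], [-2, 1, 2], [-1, 0, 1]], D = diag(4, 4, -3), P⁻¹ = [[1, 1, -2], [0, 1, -2], [1, 1, -1]].
T² = P·diag(16, 16, 9)·P⁻¹ = [[16, 0, 0], [-14, 2, 14], [-7, -7, 23]].
The requested entry is 14.

14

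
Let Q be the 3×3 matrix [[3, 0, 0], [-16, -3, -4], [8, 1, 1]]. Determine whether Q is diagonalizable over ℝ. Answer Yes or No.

No

Characteristic polynomial: p(μ) = μ^3 - μ^2 - 5μ - 3 = (μ - 3)(μ + 1)^2.
μ = -1 has algebraic multiplicity 2; rank(Q + 1I) = 2, so geometric multiplicity = 1.
Geometric multiplicity < algebraic multiplicity, so Q is not diagonalizable.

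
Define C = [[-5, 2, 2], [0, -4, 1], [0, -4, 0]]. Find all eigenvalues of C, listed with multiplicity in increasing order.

Characteristic polynomial: p(t) = t^3 + 9t^2 + 24t + 20 = (t + 2)^2(t + 5).
Roots (with multiplicity): -5, -2, -2.

-5, -2, -2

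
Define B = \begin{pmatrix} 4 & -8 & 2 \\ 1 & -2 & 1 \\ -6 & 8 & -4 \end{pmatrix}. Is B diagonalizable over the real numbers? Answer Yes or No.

No

Characteristic polynomial: p(λ) = λ^3 + 2λ^2 - 4λ - 8 = (λ - 2)(λ + 2)^2.
λ = -2 has algebraic multiplicity 2; rank(B + 2I) = 2, so geometric multiplicity = 1.
Geometric multiplicity < algebraic multiplicity, so B is not diagonalizable.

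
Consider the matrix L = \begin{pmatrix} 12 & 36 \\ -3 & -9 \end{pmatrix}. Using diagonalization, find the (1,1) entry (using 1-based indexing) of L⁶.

Characteristic polynomial: t^2 - 3t = t(t - 3), so the eigenvalues are 0, 3.
t=0: eigenvector (3, -1).
t=3: eigenvector (4, -1).
P = [[3, 4], [-1, -1]], D = diag(0, 3), P⁻¹ = [[-1, -4], [1, 3]].
L⁶ = P·diag(0, 729)·P⁻¹ = [[2916, 8748], [-729, -2187]].
The requested entry is 2916.

2916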